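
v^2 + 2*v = v*(v + 2)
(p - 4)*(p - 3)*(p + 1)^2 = p^4 - 5*p^3 - p^2 + 17*p + 12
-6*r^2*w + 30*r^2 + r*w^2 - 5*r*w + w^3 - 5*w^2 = (-2*r + w)*(3*r + w)*(w - 5)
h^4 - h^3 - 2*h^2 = h^2*(h - 2)*(h + 1)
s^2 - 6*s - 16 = (s - 8)*(s + 2)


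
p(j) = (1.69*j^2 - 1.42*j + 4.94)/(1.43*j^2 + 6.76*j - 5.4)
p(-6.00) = 13.46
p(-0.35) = -0.74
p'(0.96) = -7.66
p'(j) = (-2.86*j - 6.76)*(1.69*j^2 - 1.42*j + 4.94)/(1.43*j^2 + 6.76*j - 5.4)^2 + (3.38*j - 1.42)/(1.43*j^2 + 6.76*j - 5.4)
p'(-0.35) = -0.22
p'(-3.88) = 2.96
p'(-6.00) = 21.43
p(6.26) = 0.67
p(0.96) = 2.13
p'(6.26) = 0.03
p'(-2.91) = 1.09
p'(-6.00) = 21.43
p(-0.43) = -0.73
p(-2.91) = -1.80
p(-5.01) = -16.14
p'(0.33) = -3.85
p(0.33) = -1.54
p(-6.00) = 13.46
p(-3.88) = -3.55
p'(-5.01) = 41.65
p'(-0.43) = -0.14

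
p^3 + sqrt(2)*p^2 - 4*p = p*(p - sqrt(2))*(p + 2*sqrt(2))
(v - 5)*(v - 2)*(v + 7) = v^3 - 39*v + 70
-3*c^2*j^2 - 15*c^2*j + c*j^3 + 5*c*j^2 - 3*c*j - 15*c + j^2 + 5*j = (-3*c + j)*(j + 5)*(c*j + 1)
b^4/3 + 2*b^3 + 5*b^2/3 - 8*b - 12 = (b/3 + 1)*(b - 2)*(b + 2)*(b + 3)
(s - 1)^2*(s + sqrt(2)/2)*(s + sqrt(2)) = s^4 - 2*s^3 + 3*sqrt(2)*s^3/2 - 3*sqrt(2)*s^2 + 2*s^2 - 2*s + 3*sqrt(2)*s/2 + 1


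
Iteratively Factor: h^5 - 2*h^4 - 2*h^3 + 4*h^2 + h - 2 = (h + 1)*(h^4 - 3*h^3 + h^2 + 3*h - 2) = (h - 2)*(h + 1)*(h^3 - h^2 - h + 1) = (h - 2)*(h - 1)*(h + 1)*(h^2 - 1) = (h - 2)*(h - 1)^2*(h + 1)*(h + 1)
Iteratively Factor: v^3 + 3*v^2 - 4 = (v + 2)*(v^2 + v - 2) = (v + 2)^2*(v - 1)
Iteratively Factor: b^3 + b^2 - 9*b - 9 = (b - 3)*(b^2 + 4*b + 3) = (b - 3)*(b + 3)*(b + 1)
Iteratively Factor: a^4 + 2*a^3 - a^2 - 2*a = (a - 1)*(a^3 + 3*a^2 + 2*a) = (a - 1)*(a + 2)*(a^2 + a) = (a - 1)*(a + 1)*(a + 2)*(a)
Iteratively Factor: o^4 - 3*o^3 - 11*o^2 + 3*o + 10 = (o - 1)*(o^3 - 2*o^2 - 13*o - 10) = (o - 1)*(o + 1)*(o^2 - 3*o - 10) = (o - 1)*(o + 1)*(o + 2)*(o - 5)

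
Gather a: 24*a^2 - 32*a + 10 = 24*a^2 - 32*a + 10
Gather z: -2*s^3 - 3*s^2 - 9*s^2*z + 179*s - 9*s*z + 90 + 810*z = -2*s^3 - 3*s^2 + 179*s + z*(-9*s^2 - 9*s + 810) + 90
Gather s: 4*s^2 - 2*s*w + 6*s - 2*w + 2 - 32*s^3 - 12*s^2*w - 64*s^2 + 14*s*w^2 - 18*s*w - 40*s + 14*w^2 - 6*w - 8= -32*s^3 + s^2*(-12*w - 60) + s*(14*w^2 - 20*w - 34) + 14*w^2 - 8*w - 6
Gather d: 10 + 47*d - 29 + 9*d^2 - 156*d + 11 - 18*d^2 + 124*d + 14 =-9*d^2 + 15*d + 6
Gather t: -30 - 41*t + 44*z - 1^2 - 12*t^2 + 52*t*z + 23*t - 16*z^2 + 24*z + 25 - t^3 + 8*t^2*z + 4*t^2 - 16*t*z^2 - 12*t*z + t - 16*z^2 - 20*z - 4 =-t^3 + t^2*(8*z - 8) + t*(-16*z^2 + 40*z - 17) - 32*z^2 + 48*z - 10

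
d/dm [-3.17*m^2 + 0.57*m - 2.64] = 0.57 - 6.34*m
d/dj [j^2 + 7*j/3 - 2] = 2*j + 7/3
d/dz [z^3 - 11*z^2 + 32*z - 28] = 3*z^2 - 22*z + 32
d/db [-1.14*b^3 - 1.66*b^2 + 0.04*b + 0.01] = -3.42*b^2 - 3.32*b + 0.04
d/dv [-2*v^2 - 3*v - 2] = -4*v - 3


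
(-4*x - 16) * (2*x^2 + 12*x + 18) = -8*x^3 - 80*x^2 - 264*x - 288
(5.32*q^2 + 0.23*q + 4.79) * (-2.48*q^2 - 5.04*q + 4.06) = -13.1936*q^4 - 27.3832*q^3 + 8.5608*q^2 - 23.2078*q + 19.4474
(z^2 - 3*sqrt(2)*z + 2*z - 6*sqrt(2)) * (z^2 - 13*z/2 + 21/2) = z^4 - 9*z^3/2 - 3*sqrt(2)*z^3 - 5*z^2/2 + 27*sqrt(2)*z^2/2 + 15*sqrt(2)*z/2 + 21*z - 63*sqrt(2)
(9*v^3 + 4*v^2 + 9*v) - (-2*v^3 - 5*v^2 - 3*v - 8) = 11*v^3 + 9*v^2 + 12*v + 8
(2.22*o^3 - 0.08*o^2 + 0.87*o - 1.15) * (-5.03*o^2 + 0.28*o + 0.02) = -11.1666*o^5 + 1.024*o^4 - 4.3541*o^3 + 6.0265*o^2 - 0.3046*o - 0.023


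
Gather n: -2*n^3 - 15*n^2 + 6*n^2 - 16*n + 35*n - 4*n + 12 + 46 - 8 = -2*n^3 - 9*n^2 + 15*n + 50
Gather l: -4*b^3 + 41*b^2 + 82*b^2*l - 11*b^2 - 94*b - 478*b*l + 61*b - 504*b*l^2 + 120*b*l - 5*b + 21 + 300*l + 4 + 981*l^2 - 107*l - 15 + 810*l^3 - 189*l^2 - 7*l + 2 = -4*b^3 + 30*b^2 - 38*b + 810*l^3 + l^2*(792 - 504*b) + l*(82*b^2 - 358*b + 186) + 12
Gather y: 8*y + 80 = 8*y + 80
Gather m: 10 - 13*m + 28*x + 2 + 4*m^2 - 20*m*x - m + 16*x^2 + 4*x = 4*m^2 + m*(-20*x - 14) + 16*x^2 + 32*x + 12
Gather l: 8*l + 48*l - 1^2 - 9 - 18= 56*l - 28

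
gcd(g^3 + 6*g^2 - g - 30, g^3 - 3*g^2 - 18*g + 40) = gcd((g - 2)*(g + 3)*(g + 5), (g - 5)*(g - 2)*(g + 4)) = g - 2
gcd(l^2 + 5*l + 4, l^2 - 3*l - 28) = l + 4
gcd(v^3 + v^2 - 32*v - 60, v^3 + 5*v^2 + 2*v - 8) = v + 2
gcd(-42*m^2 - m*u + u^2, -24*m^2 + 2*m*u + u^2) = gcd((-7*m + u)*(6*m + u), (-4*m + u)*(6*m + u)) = 6*m + u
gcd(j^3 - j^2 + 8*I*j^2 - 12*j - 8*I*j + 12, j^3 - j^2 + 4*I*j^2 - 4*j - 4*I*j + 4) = j^2 + j*(-1 + 2*I) - 2*I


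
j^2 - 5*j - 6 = (j - 6)*(j + 1)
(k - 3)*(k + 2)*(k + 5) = k^3 + 4*k^2 - 11*k - 30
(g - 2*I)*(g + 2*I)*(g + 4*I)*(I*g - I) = I*g^4 - 4*g^3 - I*g^3 + 4*g^2 + 4*I*g^2 - 16*g - 4*I*g + 16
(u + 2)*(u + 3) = u^2 + 5*u + 6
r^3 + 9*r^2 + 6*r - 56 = (r - 2)*(r + 4)*(r + 7)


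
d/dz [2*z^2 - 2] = 4*z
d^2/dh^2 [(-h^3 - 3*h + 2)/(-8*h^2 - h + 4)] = 18*(25*h^3 - 44*h^2 + 32*h - 6)/(512*h^6 + 192*h^5 - 744*h^4 - 191*h^3 + 372*h^2 + 48*h - 64)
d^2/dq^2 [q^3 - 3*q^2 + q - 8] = 6*q - 6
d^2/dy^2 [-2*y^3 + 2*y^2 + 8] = 4 - 12*y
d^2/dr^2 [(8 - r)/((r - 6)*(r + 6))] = 2*(-r^3 + 24*r^2 - 108*r + 288)/(r^6 - 108*r^4 + 3888*r^2 - 46656)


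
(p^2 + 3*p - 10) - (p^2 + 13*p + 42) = -10*p - 52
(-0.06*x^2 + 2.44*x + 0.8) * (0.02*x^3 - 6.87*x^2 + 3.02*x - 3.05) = -0.0012*x^5 + 0.461*x^4 - 16.928*x^3 + 2.0558*x^2 - 5.026*x - 2.44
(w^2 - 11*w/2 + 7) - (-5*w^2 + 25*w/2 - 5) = 6*w^2 - 18*w + 12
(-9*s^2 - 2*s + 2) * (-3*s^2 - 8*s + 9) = 27*s^4 + 78*s^3 - 71*s^2 - 34*s + 18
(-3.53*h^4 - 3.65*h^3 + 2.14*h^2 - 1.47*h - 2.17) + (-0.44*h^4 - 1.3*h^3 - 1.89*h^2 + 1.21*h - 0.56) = -3.97*h^4 - 4.95*h^3 + 0.25*h^2 - 0.26*h - 2.73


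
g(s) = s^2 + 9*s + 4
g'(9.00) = 27.00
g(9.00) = 166.00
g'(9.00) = 27.00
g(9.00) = 166.00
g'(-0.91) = 7.18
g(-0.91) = -3.36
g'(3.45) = 15.90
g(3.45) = 46.95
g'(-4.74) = -0.48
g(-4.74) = -16.19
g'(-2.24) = 4.52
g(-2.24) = -11.14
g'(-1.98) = 5.04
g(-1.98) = -9.90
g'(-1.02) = 6.96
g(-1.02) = -4.14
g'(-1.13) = 6.74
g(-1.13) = -4.89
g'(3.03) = 15.06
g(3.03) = 40.45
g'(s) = 2*s + 9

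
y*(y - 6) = y^2 - 6*y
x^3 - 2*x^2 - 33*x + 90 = (x - 5)*(x - 3)*(x + 6)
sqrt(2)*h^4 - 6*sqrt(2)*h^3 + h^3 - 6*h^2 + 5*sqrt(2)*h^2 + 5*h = h*(h - 5)*(h - 1)*(sqrt(2)*h + 1)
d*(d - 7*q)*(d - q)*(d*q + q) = d^4*q - 8*d^3*q^2 + d^3*q + 7*d^2*q^3 - 8*d^2*q^2 + 7*d*q^3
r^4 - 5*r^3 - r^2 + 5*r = r*(r - 5)*(r - 1)*(r + 1)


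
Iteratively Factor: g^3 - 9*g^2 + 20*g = (g - 5)*(g^2 - 4*g) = g*(g - 5)*(g - 4)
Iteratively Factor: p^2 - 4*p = (p)*(p - 4)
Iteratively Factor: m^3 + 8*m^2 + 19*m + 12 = (m + 1)*(m^2 + 7*m + 12) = (m + 1)*(m + 3)*(m + 4)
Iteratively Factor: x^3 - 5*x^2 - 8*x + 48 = (x - 4)*(x^2 - x - 12) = (x - 4)^2*(x + 3)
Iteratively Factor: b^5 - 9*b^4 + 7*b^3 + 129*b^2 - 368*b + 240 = (b - 3)*(b^4 - 6*b^3 - 11*b^2 + 96*b - 80) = (b - 4)*(b - 3)*(b^3 - 2*b^2 - 19*b + 20) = (b - 4)*(b - 3)*(b - 1)*(b^2 - b - 20) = (b - 5)*(b - 4)*(b - 3)*(b - 1)*(b + 4)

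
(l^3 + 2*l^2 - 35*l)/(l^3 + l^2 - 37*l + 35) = l/(l - 1)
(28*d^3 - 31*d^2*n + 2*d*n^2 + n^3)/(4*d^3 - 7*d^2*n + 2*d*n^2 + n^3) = (28*d^2 - 3*d*n - n^2)/(4*d^2 - 3*d*n - n^2)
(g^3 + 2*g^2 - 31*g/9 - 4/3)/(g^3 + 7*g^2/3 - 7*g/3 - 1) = (g - 4/3)/(g - 1)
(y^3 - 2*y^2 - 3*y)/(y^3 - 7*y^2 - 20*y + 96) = y*(y + 1)/(y^2 - 4*y - 32)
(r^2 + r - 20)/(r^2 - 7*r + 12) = (r + 5)/(r - 3)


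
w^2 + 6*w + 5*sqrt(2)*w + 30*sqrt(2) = (w + 6)*(w + 5*sqrt(2))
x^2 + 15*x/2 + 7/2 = (x + 1/2)*(x + 7)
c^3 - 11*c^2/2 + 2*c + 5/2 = (c - 5)*(c - 1)*(c + 1/2)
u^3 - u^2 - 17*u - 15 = (u - 5)*(u + 1)*(u + 3)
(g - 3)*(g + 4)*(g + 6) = g^3 + 7*g^2 - 6*g - 72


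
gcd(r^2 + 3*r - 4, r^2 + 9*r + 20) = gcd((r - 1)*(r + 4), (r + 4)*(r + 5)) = r + 4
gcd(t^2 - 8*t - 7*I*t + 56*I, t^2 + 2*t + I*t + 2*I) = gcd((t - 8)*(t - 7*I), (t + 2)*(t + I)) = 1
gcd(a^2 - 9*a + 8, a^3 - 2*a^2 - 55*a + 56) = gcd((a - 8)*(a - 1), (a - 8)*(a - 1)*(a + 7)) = a^2 - 9*a + 8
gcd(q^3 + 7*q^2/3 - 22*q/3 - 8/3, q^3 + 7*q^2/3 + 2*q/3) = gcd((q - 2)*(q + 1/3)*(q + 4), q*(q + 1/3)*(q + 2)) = q + 1/3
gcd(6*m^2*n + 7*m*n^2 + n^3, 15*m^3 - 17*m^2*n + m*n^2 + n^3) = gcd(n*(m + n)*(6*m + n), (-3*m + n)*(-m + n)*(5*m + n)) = 1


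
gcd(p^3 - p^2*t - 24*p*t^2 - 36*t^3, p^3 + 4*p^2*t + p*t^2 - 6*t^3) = p^2 + 5*p*t + 6*t^2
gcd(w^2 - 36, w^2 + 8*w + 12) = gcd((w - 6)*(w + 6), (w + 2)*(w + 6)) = w + 6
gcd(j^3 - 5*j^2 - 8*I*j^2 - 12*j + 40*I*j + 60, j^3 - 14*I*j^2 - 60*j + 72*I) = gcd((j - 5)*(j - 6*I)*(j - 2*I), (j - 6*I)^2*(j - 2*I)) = j^2 - 8*I*j - 12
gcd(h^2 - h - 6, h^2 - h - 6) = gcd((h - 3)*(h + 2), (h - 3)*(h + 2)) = h^2 - h - 6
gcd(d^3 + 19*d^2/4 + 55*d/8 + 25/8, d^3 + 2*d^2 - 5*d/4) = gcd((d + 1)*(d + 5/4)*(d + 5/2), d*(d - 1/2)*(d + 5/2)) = d + 5/2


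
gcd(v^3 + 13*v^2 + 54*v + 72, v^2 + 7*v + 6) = v + 6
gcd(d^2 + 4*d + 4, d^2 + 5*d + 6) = d + 2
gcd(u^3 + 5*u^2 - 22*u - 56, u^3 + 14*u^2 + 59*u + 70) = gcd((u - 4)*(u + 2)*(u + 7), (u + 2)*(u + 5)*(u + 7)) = u^2 + 9*u + 14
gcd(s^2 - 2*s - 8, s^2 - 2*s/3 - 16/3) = s + 2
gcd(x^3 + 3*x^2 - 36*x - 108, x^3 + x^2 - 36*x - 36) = x^2 - 36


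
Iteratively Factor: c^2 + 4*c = (c + 4)*(c)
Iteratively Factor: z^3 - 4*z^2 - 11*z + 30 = (z - 5)*(z^2 + z - 6) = (z - 5)*(z - 2)*(z + 3)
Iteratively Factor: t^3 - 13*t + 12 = (t - 1)*(t^2 + t - 12) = (t - 1)*(t + 4)*(t - 3)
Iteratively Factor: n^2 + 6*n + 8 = (n + 4)*(n + 2)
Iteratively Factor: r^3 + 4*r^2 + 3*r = (r)*(r^2 + 4*r + 3) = r*(r + 3)*(r + 1)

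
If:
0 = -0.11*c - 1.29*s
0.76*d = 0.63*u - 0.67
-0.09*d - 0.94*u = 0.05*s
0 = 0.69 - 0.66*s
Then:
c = -12.26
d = -0.86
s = 1.05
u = 0.03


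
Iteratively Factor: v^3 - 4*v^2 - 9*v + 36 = (v - 3)*(v^2 - v - 12) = (v - 3)*(v + 3)*(v - 4)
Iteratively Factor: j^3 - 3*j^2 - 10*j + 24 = (j - 4)*(j^2 + j - 6) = (j - 4)*(j + 3)*(j - 2)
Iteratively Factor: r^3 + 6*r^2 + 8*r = (r + 4)*(r^2 + 2*r) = (r + 2)*(r + 4)*(r)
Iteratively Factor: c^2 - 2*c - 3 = (c - 3)*(c + 1)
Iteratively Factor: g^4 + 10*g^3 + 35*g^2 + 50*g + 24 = (g + 1)*(g^3 + 9*g^2 + 26*g + 24) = (g + 1)*(g + 2)*(g^2 + 7*g + 12) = (g + 1)*(g + 2)*(g + 4)*(g + 3)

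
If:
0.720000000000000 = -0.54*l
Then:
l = -1.33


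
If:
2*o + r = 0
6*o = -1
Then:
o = -1/6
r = 1/3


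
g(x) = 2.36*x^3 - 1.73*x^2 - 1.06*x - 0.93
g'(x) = 7.08*x^2 - 3.46*x - 1.06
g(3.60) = 82.94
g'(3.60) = 78.24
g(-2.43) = -42.43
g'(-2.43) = 49.15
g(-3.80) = -151.38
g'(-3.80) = 114.32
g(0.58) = -1.67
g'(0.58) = -0.69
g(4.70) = 200.89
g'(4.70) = 139.08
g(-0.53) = -1.21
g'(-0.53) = 2.76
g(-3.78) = -149.11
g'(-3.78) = 113.18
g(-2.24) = -33.76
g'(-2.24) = 42.22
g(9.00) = 1569.84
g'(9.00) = 541.28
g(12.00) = 3815.31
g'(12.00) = 976.94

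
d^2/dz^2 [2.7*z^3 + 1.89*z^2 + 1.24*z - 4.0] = 16.2*z + 3.78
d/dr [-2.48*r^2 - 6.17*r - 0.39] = -4.96*r - 6.17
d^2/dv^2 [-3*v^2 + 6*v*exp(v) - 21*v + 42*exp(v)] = 6*v*exp(v) + 54*exp(v) - 6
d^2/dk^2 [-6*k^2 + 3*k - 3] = -12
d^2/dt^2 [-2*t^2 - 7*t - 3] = -4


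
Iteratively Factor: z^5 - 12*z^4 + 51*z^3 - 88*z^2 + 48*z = (z - 3)*(z^4 - 9*z^3 + 24*z^2 - 16*z) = z*(z - 3)*(z^3 - 9*z^2 + 24*z - 16) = z*(z - 4)*(z - 3)*(z^2 - 5*z + 4) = z*(z - 4)^2*(z - 3)*(z - 1)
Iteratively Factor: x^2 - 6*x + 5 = (x - 5)*(x - 1)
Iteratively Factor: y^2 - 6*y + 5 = (y - 1)*(y - 5)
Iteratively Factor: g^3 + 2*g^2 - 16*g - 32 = (g + 2)*(g^2 - 16) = (g - 4)*(g + 2)*(g + 4)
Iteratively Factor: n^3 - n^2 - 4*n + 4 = (n + 2)*(n^2 - 3*n + 2) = (n - 2)*(n + 2)*(n - 1)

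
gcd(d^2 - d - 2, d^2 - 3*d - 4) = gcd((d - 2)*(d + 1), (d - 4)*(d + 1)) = d + 1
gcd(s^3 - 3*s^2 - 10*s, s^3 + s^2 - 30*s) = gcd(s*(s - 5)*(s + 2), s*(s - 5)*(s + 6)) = s^2 - 5*s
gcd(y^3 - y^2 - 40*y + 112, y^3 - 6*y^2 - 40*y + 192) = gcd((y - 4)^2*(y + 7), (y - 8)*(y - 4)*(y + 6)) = y - 4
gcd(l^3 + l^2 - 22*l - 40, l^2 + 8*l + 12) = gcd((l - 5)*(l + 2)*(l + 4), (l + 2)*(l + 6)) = l + 2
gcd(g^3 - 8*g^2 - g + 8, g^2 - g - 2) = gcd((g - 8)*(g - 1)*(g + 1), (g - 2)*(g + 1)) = g + 1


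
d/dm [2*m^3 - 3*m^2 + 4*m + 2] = 6*m^2 - 6*m + 4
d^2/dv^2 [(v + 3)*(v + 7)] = 2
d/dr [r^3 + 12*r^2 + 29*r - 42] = 3*r^2 + 24*r + 29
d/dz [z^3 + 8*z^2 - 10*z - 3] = 3*z^2 + 16*z - 10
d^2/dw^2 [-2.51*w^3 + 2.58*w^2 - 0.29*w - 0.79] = 5.16 - 15.06*w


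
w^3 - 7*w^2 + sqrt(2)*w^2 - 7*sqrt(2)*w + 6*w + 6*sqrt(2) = (w - 6)*(w - 1)*(w + sqrt(2))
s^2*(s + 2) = s^3 + 2*s^2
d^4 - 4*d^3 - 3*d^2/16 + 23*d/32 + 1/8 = (d - 4)*(d - 1/2)*(d + 1/4)^2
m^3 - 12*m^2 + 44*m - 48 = (m - 6)*(m - 4)*(m - 2)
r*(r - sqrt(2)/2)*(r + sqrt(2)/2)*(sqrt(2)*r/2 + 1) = sqrt(2)*r^4/2 + r^3 - sqrt(2)*r^2/4 - r/2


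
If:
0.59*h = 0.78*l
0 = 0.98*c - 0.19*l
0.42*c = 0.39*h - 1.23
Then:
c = 0.55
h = 3.75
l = 2.83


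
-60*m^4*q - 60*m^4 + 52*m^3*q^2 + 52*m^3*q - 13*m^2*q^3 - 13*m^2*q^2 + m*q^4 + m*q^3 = (-6*m + q)*(-5*m + q)*(-2*m + q)*(m*q + m)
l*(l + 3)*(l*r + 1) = l^3*r + 3*l^2*r + l^2 + 3*l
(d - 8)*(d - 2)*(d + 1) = d^3 - 9*d^2 + 6*d + 16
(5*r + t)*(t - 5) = 5*r*t - 25*r + t^2 - 5*t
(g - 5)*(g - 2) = g^2 - 7*g + 10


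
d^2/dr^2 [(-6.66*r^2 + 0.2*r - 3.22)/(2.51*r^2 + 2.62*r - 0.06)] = (90.1150240000001*r^3 - 127.735908*r^2 - 126.871464*r - 45.161672)/(15.813251*r^6 + 49.518786*r^5 + 50.554914*r^4 + 15.617296*r^3 - 1.208484*r^2 + 0.028296*r - 0.000216)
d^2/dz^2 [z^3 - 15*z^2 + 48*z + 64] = 6*z - 30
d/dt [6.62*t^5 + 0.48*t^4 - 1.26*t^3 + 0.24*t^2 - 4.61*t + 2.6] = 33.1*t^4 + 1.92*t^3 - 3.78*t^2 + 0.48*t - 4.61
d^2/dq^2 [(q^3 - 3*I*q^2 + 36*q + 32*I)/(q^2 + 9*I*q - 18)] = 12*(-9*q^3 - 92*I*q^2 + 342*q + 474*I)/(q^6 + 27*I*q^5 - 297*q^4 - 1701*I*q^3 + 5346*q^2 + 8748*I*q - 5832)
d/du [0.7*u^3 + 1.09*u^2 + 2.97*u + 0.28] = 2.1*u^2 + 2.18*u + 2.97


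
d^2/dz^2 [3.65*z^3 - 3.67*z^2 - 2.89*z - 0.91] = 21.9*z - 7.34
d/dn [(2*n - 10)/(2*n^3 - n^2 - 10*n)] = 2*(-n*(-2*n^2 + n + 10) + 2*(n - 5)*(-3*n^2 + n + 5))/(n^2*(-2*n^2 + n + 10)^2)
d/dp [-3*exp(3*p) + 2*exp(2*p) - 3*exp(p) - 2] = (-9*exp(2*p) + 4*exp(p) - 3)*exp(p)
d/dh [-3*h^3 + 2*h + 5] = 2 - 9*h^2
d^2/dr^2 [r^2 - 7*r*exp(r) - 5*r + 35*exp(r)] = -7*r*exp(r) + 21*exp(r) + 2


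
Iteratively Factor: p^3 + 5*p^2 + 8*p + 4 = (p + 1)*(p^2 + 4*p + 4) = (p + 1)*(p + 2)*(p + 2)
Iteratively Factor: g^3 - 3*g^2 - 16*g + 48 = (g - 4)*(g^2 + g - 12) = (g - 4)*(g + 4)*(g - 3)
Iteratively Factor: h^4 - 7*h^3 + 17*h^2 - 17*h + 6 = (h - 1)*(h^3 - 6*h^2 + 11*h - 6) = (h - 3)*(h - 1)*(h^2 - 3*h + 2) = (h - 3)*(h - 2)*(h - 1)*(h - 1)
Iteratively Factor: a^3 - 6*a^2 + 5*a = (a - 1)*(a^2 - 5*a) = a*(a - 1)*(a - 5)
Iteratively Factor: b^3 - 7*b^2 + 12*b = (b - 4)*(b^2 - 3*b) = b*(b - 4)*(b - 3)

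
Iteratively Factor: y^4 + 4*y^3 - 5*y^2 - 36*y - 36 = (y + 2)*(y^3 + 2*y^2 - 9*y - 18) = (y + 2)*(y + 3)*(y^2 - y - 6) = (y - 3)*(y + 2)*(y + 3)*(y + 2)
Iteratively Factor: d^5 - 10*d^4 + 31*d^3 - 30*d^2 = (d)*(d^4 - 10*d^3 + 31*d^2 - 30*d) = d*(d - 5)*(d^3 - 5*d^2 + 6*d) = d*(d - 5)*(d - 2)*(d^2 - 3*d) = d^2*(d - 5)*(d - 2)*(d - 3)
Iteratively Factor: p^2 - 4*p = (p)*(p - 4)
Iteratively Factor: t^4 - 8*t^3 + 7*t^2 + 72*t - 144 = (t + 3)*(t^3 - 11*t^2 + 40*t - 48) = (t - 4)*(t + 3)*(t^2 - 7*t + 12) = (t - 4)*(t - 3)*(t + 3)*(t - 4)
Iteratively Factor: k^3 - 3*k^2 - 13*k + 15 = (k - 1)*(k^2 - 2*k - 15) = (k - 5)*(k - 1)*(k + 3)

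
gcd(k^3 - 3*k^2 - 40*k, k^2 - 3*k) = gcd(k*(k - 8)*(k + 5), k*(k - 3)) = k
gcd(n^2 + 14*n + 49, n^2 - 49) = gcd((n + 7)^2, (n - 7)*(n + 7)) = n + 7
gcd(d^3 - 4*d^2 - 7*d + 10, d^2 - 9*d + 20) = d - 5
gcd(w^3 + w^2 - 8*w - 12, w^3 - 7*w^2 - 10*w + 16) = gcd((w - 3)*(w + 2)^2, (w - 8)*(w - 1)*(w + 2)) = w + 2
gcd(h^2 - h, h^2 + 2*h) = h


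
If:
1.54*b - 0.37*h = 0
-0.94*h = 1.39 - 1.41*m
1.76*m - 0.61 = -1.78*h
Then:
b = -0.09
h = -0.38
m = 0.73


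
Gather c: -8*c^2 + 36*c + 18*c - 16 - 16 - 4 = -8*c^2 + 54*c - 36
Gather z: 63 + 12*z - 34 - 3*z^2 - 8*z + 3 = -3*z^2 + 4*z + 32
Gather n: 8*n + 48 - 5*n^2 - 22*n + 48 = -5*n^2 - 14*n + 96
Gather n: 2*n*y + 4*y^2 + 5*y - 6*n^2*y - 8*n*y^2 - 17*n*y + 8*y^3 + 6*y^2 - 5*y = -6*n^2*y + n*(-8*y^2 - 15*y) + 8*y^3 + 10*y^2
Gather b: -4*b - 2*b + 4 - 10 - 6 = -6*b - 12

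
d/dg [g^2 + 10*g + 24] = 2*g + 10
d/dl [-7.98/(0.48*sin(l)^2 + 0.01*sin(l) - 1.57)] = (7.6608*sin(l) + 0.0798)*cos(l)/(0.48*sin(l)^2 + 0.01*sin(l) - 1.57)^2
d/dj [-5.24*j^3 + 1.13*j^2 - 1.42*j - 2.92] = -15.72*j^2 + 2.26*j - 1.42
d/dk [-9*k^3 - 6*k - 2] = -27*k^2 - 6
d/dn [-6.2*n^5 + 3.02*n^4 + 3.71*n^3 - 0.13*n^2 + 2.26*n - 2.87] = -31.0*n^4 + 12.08*n^3 + 11.13*n^2 - 0.26*n + 2.26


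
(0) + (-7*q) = -7*q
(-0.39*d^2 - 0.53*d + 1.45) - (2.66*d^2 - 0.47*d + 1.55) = -3.05*d^2 - 0.0600000000000001*d - 0.1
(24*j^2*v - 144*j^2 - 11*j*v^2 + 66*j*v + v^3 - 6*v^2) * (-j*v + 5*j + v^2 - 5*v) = -24*j^3*v^2 + 264*j^3*v - 720*j^3 + 35*j^2*v^3 - 385*j^2*v^2 + 1050*j^2*v - 12*j*v^4 + 132*j*v^3 - 360*j*v^2 + v^5 - 11*v^4 + 30*v^3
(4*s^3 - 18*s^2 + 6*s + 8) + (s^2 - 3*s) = 4*s^3 - 17*s^2 + 3*s + 8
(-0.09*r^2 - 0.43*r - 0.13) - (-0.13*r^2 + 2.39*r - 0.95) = 0.04*r^2 - 2.82*r + 0.82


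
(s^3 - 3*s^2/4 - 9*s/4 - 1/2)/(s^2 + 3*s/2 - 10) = (4*s^3 - 3*s^2 - 9*s - 2)/(2*(2*s^2 + 3*s - 20))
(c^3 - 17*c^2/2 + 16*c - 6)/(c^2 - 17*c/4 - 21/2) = 2*(2*c^2 - 5*c + 2)/(4*c + 7)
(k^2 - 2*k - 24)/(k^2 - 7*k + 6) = (k + 4)/(k - 1)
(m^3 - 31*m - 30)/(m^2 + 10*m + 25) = (m^2 - 5*m - 6)/(m + 5)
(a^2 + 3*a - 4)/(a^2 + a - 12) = (a - 1)/(a - 3)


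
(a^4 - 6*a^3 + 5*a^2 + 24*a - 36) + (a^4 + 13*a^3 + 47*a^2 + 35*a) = 2*a^4 + 7*a^3 + 52*a^2 + 59*a - 36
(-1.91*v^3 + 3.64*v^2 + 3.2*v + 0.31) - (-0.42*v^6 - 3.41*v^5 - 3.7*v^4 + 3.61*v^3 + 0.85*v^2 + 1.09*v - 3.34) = 0.42*v^6 + 3.41*v^5 + 3.7*v^4 - 5.52*v^3 + 2.79*v^2 + 2.11*v + 3.65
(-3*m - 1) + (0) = -3*m - 1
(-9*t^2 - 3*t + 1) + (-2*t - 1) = -9*t^2 - 5*t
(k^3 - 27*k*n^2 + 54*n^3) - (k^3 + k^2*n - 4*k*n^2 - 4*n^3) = -k^2*n - 23*k*n^2 + 58*n^3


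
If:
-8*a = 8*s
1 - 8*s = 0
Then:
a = -1/8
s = 1/8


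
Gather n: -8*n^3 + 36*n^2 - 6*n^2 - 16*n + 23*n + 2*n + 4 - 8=-8*n^3 + 30*n^2 + 9*n - 4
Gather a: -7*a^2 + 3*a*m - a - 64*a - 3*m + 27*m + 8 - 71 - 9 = -7*a^2 + a*(3*m - 65) + 24*m - 72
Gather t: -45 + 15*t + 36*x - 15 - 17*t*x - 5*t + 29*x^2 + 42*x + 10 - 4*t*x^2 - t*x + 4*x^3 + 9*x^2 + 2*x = t*(-4*x^2 - 18*x + 10) + 4*x^3 + 38*x^2 + 80*x - 50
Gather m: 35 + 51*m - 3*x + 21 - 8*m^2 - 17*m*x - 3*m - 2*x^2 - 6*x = -8*m^2 + m*(48 - 17*x) - 2*x^2 - 9*x + 56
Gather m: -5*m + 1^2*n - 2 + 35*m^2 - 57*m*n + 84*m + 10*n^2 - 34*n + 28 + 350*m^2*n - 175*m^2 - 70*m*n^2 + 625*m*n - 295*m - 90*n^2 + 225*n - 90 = m^2*(350*n - 140) + m*(-70*n^2 + 568*n - 216) - 80*n^2 + 192*n - 64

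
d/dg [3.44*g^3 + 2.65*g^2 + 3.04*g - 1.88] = 10.32*g^2 + 5.3*g + 3.04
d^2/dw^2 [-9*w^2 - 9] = -18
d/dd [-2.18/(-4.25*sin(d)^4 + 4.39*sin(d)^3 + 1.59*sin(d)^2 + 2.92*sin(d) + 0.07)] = (-37.06*sin(d)^3 + 28.7106*sin(d)^2 + 6.9324*sin(d) + 6.3656)*cos(d)/(-4.25*sin(d)^4 + 4.39*sin(d)^3 + 1.59*sin(d)^2 + 2.92*sin(d) + 0.07)^2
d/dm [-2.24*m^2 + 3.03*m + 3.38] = 3.03 - 4.48*m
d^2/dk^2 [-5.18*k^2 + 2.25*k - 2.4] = -10.3600000000000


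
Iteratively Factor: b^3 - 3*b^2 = (b)*(b^2 - 3*b) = b*(b - 3)*(b)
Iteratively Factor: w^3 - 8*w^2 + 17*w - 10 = (w - 2)*(w^2 - 6*w + 5) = (w - 5)*(w - 2)*(w - 1)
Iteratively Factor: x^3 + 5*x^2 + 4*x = (x + 1)*(x^2 + 4*x) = x*(x + 1)*(x + 4)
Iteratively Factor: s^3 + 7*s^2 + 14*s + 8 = (s + 4)*(s^2 + 3*s + 2) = (s + 1)*(s + 4)*(s + 2)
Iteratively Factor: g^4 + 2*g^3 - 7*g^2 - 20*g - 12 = (g - 3)*(g^3 + 5*g^2 + 8*g + 4) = (g - 3)*(g + 1)*(g^2 + 4*g + 4) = (g - 3)*(g + 1)*(g + 2)*(g + 2)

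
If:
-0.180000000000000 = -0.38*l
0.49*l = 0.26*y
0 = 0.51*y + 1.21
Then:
No Solution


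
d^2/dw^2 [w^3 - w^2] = 6*w - 2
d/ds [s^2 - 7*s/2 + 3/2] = 2*s - 7/2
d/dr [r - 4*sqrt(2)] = 1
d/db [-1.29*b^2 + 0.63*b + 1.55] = 0.63 - 2.58*b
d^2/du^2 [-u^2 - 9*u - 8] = -2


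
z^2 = z^2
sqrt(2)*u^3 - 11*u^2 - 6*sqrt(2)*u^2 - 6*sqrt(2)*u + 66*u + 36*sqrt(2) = (u - 6)*(u - 6*sqrt(2))*(sqrt(2)*u + 1)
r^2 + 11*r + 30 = (r + 5)*(r + 6)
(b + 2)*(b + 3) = b^2 + 5*b + 6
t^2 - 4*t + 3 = (t - 3)*(t - 1)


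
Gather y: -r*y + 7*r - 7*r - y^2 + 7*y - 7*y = -r*y - y^2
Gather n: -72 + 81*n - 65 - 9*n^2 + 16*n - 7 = -9*n^2 + 97*n - 144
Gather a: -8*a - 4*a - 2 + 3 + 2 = 3 - 12*a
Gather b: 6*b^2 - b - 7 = 6*b^2 - b - 7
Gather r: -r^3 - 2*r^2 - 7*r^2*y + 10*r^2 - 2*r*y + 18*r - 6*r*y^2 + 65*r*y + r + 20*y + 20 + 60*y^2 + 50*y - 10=-r^3 + r^2*(8 - 7*y) + r*(-6*y^2 + 63*y + 19) + 60*y^2 + 70*y + 10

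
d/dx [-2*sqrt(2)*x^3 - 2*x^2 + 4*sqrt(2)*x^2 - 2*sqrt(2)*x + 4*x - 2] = -6*sqrt(2)*x^2 - 4*x + 8*sqrt(2)*x - 2*sqrt(2) + 4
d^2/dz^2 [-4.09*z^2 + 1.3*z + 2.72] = -8.18000000000000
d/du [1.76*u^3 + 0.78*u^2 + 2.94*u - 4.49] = 5.28*u^2 + 1.56*u + 2.94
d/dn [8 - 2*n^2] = -4*n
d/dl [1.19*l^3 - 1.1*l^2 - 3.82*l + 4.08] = 3.57*l^2 - 2.2*l - 3.82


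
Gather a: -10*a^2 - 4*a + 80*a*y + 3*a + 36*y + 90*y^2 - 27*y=-10*a^2 + a*(80*y - 1) + 90*y^2 + 9*y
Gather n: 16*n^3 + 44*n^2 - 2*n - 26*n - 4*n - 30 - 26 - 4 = 16*n^3 + 44*n^2 - 32*n - 60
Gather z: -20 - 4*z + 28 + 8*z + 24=4*z + 32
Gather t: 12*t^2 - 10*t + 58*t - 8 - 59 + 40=12*t^2 + 48*t - 27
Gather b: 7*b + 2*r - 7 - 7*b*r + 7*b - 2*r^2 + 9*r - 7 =b*(14 - 7*r) - 2*r^2 + 11*r - 14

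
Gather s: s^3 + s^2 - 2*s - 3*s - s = s^3 + s^2 - 6*s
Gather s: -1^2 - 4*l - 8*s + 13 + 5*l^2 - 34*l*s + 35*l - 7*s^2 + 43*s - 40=5*l^2 + 31*l - 7*s^2 + s*(35 - 34*l) - 28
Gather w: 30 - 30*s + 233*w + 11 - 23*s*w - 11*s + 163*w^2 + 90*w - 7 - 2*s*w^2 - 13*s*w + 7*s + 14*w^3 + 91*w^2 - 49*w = -34*s + 14*w^3 + w^2*(254 - 2*s) + w*(274 - 36*s) + 34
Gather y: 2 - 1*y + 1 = 3 - y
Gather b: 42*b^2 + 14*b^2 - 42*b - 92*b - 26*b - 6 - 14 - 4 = 56*b^2 - 160*b - 24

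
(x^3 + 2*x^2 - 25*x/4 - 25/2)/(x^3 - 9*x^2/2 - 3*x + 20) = (x + 5/2)/(x - 4)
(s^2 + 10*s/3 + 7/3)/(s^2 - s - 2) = (s + 7/3)/(s - 2)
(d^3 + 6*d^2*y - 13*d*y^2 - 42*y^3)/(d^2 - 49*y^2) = (-d^2 + d*y + 6*y^2)/(-d + 7*y)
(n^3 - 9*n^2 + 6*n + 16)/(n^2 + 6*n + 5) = (n^2 - 10*n + 16)/(n + 5)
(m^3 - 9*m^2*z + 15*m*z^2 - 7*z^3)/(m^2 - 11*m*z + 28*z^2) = (-m^2 + 2*m*z - z^2)/(-m + 4*z)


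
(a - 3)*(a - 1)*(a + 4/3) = a^3 - 8*a^2/3 - 7*a/3 + 4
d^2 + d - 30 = (d - 5)*(d + 6)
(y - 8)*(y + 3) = y^2 - 5*y - 24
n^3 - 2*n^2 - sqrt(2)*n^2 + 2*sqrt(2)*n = n*(n - 2)*(n - sqrt(2))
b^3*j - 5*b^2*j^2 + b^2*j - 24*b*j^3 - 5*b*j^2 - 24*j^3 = (b - 8*j)*(b + 3*j)*(b*j + j)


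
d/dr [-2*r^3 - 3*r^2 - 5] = 6*r*(-r - 1)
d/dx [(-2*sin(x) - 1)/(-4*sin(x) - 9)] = 14*cos(x)/(4*sin(x) + 9)^2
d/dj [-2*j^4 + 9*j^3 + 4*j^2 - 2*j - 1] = -8*j^3 + 27*j^2 + 8*j - 2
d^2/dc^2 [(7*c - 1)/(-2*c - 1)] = 36/(2*c + 1)^3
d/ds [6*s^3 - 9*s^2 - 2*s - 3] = 18*s^2 - 18*s - 2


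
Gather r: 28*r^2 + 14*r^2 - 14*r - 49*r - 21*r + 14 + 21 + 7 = 42*r^2 - 84*r + 42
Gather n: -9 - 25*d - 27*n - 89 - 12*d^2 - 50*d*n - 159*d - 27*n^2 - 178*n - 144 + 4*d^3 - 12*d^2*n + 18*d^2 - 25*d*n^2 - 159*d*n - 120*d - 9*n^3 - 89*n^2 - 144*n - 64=4*d^3 + 6*d^2 - 304*d - 9*n^3 + n^2*(-25*d - 116) + n*(-12*d^2 - 209*d - 349) - 306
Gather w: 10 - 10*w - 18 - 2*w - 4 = -12*w - 12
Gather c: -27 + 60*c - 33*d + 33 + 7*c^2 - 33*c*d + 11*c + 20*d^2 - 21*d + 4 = 7*c^2 + c*(71 - 33*d) + 20*d^2 - 54*d + 10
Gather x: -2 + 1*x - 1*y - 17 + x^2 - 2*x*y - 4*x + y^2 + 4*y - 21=x^2 + x*(-2*y - 3) + y^2 + 3*y - 40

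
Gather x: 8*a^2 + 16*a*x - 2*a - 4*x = 8*a^2 - 2*a + x*(16*a - 4)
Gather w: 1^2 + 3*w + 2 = 3*w + 3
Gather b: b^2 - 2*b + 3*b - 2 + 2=b^2 + b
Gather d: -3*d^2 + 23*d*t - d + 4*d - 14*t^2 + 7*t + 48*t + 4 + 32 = -3*d^2 + d*(23*t + 3) - 14*t^2 + 55*t + 36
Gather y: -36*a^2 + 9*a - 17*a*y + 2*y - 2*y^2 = -36*a^2 + 9*a - 2*y^2 + y*(2 - 17*a)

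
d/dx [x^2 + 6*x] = 2*x + 6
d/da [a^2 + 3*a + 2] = 2*a + 3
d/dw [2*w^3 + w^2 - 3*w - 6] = 6*w^2 + 2*w - 3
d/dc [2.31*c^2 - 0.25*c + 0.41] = 4.62*c - 0.25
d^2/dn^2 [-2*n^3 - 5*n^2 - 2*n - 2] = -12*n - 10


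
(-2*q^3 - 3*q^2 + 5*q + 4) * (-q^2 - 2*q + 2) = 2*q^5 + 7*q^4 - 3*q^3 - 20*q^2 + 2*q + 8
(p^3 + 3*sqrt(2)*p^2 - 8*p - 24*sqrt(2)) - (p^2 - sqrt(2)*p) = p^3 - p^2 + 3*sqrt(2)*p^2 - 8*p + sqrt(2)*p - 24*sqrt(2)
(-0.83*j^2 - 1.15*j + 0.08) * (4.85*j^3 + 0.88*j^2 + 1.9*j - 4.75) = -4.0255*j^5 - 6.3079*j^4 - 2.201*j^3 + 1.8279*j^2 + 5.6145*j - 0.38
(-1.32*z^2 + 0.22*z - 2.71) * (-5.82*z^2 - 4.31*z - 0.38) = 7.6824*z^4 + 4.4088*z^3 + 15.3256*z^2 + 11.5965*z + 1.0298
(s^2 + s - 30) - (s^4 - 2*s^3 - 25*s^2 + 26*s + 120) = -s^4 + 2*s^3 + 26*s^2 - 25*s - 150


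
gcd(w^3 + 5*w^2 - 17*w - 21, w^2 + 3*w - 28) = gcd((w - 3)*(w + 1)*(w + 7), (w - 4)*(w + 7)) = w + 7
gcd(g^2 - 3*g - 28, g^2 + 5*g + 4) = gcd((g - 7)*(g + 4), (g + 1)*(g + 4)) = g + 4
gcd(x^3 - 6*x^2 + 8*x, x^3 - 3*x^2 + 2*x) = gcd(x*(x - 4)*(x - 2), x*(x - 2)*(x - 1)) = x^2 - 2*x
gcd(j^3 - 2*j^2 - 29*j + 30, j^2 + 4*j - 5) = j^2 + 4*j - 5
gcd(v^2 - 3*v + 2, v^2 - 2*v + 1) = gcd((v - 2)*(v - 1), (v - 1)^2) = v - 1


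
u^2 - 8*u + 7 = (u - 7)*(u - 1)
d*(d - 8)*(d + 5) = d^3 - 3*d^2 - 40*d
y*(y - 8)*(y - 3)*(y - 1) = y^4 - 12*y^3 + 35*y^2 - 24*y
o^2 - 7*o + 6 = (o - 6)*(o - 1)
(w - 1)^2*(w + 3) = w^3 + w^2 - 5*w + 3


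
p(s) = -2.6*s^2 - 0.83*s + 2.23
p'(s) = -5.2*s - 0.83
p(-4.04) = -36.85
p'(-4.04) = 20.18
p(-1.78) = -4.53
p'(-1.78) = 8.43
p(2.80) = -20.48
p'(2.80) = -15.39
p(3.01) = -23.82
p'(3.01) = -16.48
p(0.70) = 0.38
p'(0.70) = -4.47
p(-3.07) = -19.73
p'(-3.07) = 15.13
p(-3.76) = -31.41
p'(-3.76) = 18.72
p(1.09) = -1.76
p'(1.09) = -6.50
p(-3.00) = -18.68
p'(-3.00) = 14.77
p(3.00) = -23.66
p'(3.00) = -16.43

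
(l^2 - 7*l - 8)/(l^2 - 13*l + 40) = (l + 1)/(l - 5)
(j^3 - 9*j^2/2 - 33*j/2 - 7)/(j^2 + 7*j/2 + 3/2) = (j^2 - 5*j - 14)/(j + 3)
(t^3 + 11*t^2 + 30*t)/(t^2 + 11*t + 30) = t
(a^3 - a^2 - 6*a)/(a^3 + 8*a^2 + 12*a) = (a - 3)/(a + 6)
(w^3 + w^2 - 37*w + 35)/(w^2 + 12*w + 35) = (w^2 - 6*w + 5)/(w + 5)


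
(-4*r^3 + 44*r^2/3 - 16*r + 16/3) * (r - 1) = -4*r^4 + 56*r^3/3 - 92*r^2/3 + 64*r/3 - 16/3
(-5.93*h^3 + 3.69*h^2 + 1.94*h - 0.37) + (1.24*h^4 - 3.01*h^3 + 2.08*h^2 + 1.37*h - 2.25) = 1.24*h^4 - 8.94*h^3 + 5.77*h^2 + 3.31*h - 2.62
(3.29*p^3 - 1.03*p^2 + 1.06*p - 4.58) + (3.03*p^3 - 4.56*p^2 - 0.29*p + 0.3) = 6.32*p^3 - 5.59*p^2 + 0.77*p - 4.28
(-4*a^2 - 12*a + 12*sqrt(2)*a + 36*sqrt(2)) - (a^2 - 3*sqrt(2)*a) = -5*a^2 - 12*a + 15*sqrt(2)*a + 36*sqrt(2)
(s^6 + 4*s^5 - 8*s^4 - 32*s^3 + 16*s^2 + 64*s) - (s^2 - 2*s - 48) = s^6 + 4*s^5 - 8*s^4 - 32*s^3 + 15*s^2 + 66*s + 48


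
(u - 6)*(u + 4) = u^2 - 2*u - 24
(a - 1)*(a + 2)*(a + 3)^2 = a^4 + 7*a^3 + 13*a^2 - 3*a - 18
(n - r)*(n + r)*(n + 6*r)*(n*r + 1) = n^4*r + 6*n^3*r^2 + n^3 - n^2*r^3 + 6*n^2*r - 6*n*r^4 - n*r^2 - 6*r^3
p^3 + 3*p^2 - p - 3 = (p - 1)*(p + 1)*(p + 3)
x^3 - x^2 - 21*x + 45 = (x - 3)^2*(x + 5)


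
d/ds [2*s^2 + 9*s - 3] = 4*s + 9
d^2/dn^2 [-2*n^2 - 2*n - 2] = -4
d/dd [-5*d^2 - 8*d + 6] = -10*d - 8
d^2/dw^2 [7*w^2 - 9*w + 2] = 14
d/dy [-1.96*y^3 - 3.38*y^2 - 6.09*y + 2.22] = -5.88*y^2 - 6.76*y - 6.09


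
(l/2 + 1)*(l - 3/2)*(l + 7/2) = l^3/2 + 2*l^2 - 5*l/8 - 21/4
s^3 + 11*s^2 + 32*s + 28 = (s + 2)^2*(s + 7)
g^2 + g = g*(g + 1)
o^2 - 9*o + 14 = (o - 7)*(o - 2)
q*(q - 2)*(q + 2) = q^3 - 4*q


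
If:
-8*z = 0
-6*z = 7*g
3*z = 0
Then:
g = 0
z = 0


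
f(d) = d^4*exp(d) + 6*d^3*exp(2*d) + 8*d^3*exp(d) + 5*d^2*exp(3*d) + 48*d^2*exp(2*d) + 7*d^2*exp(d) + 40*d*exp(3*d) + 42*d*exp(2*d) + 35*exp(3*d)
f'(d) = d^4*exp(d) + 12*d^3*exp(2*d) + 12*d^3*exp(d) + 15*d^2*exp(3*d) + 114*d^2*exp(2*d) + 31*d^2*exp(d) + 130*d*exp(3*d) + 180*d*exp(2*d) + 14*d*exp(d) + 145*exp(3*d) + 42*exp(2*d)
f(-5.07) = -1.26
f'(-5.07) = -1.09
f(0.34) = 177.58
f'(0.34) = 772.55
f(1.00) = 2359.68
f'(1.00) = 8553.86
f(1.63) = 21178.31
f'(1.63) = 71568.75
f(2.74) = 824424.41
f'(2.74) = 2681756.72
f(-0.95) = -0.06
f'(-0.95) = -1.41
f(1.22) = 5170.33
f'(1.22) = 18159.44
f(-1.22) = 0.09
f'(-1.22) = 0.44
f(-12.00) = 0.05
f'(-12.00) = 0.03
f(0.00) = 35.00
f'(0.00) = 187.00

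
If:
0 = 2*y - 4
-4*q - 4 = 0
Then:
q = -1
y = 2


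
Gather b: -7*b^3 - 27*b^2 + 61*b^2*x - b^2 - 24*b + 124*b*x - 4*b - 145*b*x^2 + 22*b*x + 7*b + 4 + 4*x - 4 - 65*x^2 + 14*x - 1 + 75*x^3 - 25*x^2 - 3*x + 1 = -7*b^3 + b^2*(61*x - 28) + b*(-145*x^2 + 146*x - 21) + 75*x^3 - 90*x^2 + 15*x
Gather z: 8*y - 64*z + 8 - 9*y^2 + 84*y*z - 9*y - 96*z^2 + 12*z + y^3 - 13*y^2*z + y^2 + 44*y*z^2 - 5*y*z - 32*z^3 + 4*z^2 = y^3 - 8*y^2 - y - 32*z^3 + z^2*(44*y - 92) + z*(-13*y^2 + 79*y - 52) + 8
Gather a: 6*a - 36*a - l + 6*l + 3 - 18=-30*a + 5*l - 15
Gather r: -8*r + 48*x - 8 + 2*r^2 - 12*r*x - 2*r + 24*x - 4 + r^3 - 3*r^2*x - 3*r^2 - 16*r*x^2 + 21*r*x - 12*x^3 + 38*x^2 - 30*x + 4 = r^3 + r^2*(-3*x - 1) + r*(-16*x^2 + 9*x - 10) - 12*x^3 + 38*x^2 + 42*x - 8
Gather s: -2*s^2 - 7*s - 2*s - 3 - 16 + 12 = -2*s^2 - 9*s - 7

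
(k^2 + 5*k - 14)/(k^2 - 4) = (k + 7)/(k + 2)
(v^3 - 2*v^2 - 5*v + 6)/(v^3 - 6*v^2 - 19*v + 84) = (v^2 + v - 2)/(v^2 - 3*v - 28)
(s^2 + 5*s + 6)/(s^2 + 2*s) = (s + 3)/s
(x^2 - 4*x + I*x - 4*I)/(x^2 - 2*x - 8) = (x + I)/(x + 2)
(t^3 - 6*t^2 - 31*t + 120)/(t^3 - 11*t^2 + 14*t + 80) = (t^2 + 2*t - 15)/(t^2 - 3*t - 10)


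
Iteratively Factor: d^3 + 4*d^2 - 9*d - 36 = (d - 3)*(d^2 + 7*d + 12) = (d - 3)*(d + 3)*(d + 4)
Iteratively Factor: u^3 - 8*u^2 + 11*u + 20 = (u - 5)*(u^2 - 3*u - 4) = (u - 5)*(u + 1)*(u - 4)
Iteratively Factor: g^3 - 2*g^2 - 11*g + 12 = (g - 4)*(g^2 + 2*g - 3) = (g - 4)*(g - 1)*(g + 3)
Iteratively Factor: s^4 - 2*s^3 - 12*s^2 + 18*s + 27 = (s + 1)*(s^3 - 3*s^2 - 9*s + 27) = (s - 3)*(s + 1)*(s^2 - 9) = (s - 3)^2*(s + 1)*(s + 3)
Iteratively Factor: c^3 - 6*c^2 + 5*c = (c)*(c^2 - 6*c + 5) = c*(c - 5)*(c - 1)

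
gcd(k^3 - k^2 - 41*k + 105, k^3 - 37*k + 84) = k^2 + 4*k - 21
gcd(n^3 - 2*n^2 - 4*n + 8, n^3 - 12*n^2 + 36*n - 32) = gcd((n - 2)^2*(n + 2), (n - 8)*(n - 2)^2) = n^2 - 4*n + 4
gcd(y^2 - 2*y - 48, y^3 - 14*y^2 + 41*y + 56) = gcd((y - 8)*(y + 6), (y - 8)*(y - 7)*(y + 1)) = y - 8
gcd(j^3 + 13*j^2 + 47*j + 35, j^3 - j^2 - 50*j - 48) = j + 1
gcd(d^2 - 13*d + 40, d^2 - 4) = 1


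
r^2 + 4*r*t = r*(r + 4*t)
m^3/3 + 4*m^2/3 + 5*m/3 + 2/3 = (m/3 + 1/3)*(m + 1)*(m + 2)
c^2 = c^2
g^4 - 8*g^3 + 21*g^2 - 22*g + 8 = (g - 4)*(g - 2)*(g - 1)^2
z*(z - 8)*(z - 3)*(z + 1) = z^4 - 10*z^3 + 13*z^2 + 24*z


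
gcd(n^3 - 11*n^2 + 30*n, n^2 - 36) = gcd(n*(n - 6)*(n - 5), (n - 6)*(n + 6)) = n - 6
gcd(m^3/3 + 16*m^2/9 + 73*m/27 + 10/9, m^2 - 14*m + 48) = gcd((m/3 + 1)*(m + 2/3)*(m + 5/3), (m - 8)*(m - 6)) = 1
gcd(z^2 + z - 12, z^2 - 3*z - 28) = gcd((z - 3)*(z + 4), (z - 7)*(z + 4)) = z + 4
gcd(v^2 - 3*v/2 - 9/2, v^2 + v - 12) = v - 3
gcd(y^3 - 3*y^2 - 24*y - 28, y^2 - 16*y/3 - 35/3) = y - 7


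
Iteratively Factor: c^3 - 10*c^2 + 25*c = (c - 5)*(c^2 - 5*c) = (c - 5)^2*(c)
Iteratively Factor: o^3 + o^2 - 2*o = (o - 1)*(o^2 + 2*o) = o*(o - 1)*(o + 2)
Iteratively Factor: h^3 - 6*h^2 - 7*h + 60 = (h - 4)*(h^2 - 2*h - 15) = (h - 5)*(h - 4)*(h + 3)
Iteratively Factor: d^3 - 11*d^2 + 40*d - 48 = (d - 4)*(d^2 - 7*d + 12) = (d - 4)*(d - 3)*(d - 4)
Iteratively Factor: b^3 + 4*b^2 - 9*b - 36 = (b + 4)*(b^2 - 9) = (b - 3)*(b + 4)*(b + 3)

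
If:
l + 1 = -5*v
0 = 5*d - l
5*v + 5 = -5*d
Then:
No Solution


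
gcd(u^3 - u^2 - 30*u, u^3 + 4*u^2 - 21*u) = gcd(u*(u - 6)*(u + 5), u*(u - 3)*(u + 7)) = u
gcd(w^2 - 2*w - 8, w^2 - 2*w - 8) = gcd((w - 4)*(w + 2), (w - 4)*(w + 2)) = w^2 - 2*w - 8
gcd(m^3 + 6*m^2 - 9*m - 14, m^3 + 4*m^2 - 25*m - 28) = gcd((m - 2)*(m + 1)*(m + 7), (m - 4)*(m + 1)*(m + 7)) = m^2 + 8*m + 7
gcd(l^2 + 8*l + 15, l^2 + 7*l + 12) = l + 3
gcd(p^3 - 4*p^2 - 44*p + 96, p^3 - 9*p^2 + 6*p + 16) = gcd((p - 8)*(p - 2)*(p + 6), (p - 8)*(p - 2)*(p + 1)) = p^2 - 10*p + 16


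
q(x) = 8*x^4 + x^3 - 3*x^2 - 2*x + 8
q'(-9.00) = -23033.00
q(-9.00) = 51542.00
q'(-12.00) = -54794.00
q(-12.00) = 163760.00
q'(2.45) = 471.90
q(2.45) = 288.04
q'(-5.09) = -4113.65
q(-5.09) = 5178.42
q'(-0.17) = -1.05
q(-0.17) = 8.26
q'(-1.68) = -135.19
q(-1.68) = 61.88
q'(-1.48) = -90.29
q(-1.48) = 39.53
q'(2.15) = 317.00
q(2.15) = 170.71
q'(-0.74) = -8.88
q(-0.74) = 9.83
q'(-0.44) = -1.51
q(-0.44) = 8.51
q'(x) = 32*x^3 + 3*x^2 - 6*x - 2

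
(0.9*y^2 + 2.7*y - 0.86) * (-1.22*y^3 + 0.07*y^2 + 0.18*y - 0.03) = -1.098*y^5 - 3.231*y^4 + 1.4002*y^3 + 0.3988*y^2 - 0.2358*y + 0.0258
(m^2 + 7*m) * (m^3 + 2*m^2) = m^5 + 9*m^4 + 14*m^3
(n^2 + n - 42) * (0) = 0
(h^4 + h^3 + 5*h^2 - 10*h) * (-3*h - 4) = -3*h^5 - 7*h^4 - 19*h^3 + 10*h^2 + 40*h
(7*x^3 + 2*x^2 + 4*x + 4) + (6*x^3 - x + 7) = 13*x^3 + 2*x^2 + 3*x + 11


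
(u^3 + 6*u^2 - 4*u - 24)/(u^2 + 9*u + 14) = (u^2 + 4*u - 12)/(u + 7)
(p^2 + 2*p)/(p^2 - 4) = p/(p - 2)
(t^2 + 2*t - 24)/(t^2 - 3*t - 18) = (-t^2 - 2*t + 24)/(-t^2 + 3*t + 18)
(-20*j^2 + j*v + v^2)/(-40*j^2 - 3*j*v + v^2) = (-4*j + v)/(-8*j + v)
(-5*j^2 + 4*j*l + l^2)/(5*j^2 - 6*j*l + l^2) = (-5*j - l)/(5*j - l)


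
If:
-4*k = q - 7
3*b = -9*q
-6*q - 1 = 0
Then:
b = 1/2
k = 43/24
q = -1/6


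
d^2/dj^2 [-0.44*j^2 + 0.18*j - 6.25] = -0.880000000000000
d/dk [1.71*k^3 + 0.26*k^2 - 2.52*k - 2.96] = 5.13*k^2 + 0.52*k - 2.52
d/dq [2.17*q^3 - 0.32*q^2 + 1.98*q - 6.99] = 6.51*q^2 - 0.64*q + 1.98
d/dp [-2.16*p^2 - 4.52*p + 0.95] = -4.32*p - 4.52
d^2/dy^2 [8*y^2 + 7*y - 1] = 16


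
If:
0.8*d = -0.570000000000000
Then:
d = -0.71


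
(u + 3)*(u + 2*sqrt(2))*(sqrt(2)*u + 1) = sqrt(2)*u^3 + 3*sqrt(2)*u^2 + 5*u^2 + 2*sqrt(2)*u + 15*u + 6*sqrt(2)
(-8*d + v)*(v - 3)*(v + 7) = -8*d*v^2 - 32*d*v + 168*d + v^3 + 4*v^2 - 21*v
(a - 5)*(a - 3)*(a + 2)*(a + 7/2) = a^4 - 5*a^3/2 - 22*a^2 + 53*a/2 + 105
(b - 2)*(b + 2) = b^2 - 4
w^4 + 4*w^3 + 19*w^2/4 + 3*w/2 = w*(w + 1/2)*(w + 3/2)*(w + 2)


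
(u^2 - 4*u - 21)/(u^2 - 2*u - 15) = (u - 7)/(u - 5)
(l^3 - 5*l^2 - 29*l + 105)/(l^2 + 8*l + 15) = (l^2 - 10*l + 21)/(l + 3)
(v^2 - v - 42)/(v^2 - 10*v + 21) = (v + 6)/(v - 3)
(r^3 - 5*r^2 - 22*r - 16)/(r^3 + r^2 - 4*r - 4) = (r - 8)/(r - 2)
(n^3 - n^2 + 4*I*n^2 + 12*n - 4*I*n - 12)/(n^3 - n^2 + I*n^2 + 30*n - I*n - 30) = (n - 2*I)/(n - 5*I)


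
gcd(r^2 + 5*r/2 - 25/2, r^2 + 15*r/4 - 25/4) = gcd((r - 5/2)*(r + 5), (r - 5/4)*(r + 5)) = r + 5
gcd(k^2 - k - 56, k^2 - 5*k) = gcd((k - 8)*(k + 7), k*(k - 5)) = 1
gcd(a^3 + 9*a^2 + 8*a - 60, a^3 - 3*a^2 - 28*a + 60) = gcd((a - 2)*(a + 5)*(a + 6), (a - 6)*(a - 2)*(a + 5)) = a^2 + 3*a - 10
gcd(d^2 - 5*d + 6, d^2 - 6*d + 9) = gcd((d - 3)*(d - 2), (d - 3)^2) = d - 3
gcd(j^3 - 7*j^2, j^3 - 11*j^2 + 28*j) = j^2 - 7*j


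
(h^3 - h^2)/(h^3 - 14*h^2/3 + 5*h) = 3*h*(h - 1)/(3*h^2 - 14*h + 15)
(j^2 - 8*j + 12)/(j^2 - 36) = (j - 2)/(j + 6)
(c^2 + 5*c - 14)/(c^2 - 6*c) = (c^2 + 5*c - 14)/(c*(c - 6))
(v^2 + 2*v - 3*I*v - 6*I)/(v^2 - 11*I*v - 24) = (v + 2)/(v - 8*I)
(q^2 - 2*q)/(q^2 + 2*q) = (q - 2)/(q + 2)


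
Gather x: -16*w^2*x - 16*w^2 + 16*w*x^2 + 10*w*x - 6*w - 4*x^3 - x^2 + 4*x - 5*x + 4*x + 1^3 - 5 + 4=-16*w^2 - 6*w - 4*x^3 + x^2*(16*w - 1) + x*(-16*w^2 + 10*w + 3)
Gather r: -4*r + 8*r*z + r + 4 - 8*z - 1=r*(8*z - 3) - 8*z + 3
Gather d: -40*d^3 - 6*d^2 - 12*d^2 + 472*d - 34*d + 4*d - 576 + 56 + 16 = -40*d^3 - 18*d^2 + 442*d - 504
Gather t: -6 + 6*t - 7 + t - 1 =7*t - 14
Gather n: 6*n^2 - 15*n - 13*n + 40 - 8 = 6*n^2 - 28*n + 32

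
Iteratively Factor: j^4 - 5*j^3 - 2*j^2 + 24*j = (j + 2)*(j^3 - 7*j^2 + 12*j) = j*(j + 2)*(j^2 - 7*j + 12) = j*(j - 3)*(j + 2)*(j - 4)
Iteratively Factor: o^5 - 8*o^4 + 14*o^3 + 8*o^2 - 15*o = (o + 1)*(o^4 - 9*o^3 + 23*o^2 - 15*o) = (o - 1)*(o + 1)*(o^3 - 8*o^2 + 15*o) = o*(o - 1)*(o + 1)*(o^2 - 8*o + 15) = o*(o - 5)*(o - 1)*(o + 1)*(o - 3)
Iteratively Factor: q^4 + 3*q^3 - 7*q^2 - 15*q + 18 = (q + 3)*(q^3 - 7*q + 6) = (q + 3)^2*(q^2 - 3*q + 2) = (q - 2)*(q + 3)^2*(q - 1)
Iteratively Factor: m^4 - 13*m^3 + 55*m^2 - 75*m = (m)*(m^3 - 13*m^2 + 55*m - 75) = m*(m - 5)*(m^2 - 8*m + 15) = m*(m - 5)^2*(m - 3)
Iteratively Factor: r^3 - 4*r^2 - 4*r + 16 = (r + 2)*(r^2 - 6*r + 8) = (r - 2)*(r + 2)*(r - 4)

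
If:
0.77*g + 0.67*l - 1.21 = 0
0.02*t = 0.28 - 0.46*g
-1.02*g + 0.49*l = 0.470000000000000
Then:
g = 0.26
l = 1.50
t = 7.97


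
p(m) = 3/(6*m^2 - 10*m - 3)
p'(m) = 3*(10 - 12*m)/(6*m^2 - 10*m - 3)^2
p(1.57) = -0.77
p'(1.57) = -1.73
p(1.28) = -0.50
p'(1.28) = -0.45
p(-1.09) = 0.20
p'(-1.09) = 0.31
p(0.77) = -0.42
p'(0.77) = 0.04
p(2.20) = 0.74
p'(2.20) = -3.01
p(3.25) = 0.11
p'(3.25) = -0.11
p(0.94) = -0.42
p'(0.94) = -0.08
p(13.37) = 0.00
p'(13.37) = -0.00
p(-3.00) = 0.04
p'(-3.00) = 0.02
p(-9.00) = 0.01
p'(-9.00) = 0.00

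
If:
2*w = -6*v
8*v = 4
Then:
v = 1/2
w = -3/2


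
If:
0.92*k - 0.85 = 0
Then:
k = 0.92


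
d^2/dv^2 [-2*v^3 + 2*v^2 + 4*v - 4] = 4 - 12*v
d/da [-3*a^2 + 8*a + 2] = 8 - 6*a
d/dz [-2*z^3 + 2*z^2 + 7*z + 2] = -6*z^2 + 4*z + 7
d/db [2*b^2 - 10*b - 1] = 4*b - 10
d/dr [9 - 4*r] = -4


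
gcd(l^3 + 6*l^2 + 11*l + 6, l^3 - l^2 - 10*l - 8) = l^2 + 3*l + 2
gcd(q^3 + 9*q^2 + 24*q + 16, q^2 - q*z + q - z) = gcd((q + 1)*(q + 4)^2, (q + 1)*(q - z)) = q + 1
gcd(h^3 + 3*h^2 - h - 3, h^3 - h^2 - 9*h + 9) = h^2 + 2*h - 3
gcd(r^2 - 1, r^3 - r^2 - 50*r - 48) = r + 1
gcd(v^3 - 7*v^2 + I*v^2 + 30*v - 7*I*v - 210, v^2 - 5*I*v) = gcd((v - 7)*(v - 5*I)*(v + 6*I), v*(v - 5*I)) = v - 5*I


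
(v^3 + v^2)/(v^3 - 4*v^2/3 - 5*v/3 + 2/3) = 3*v^2/(3*v^2 - 7*v + 2)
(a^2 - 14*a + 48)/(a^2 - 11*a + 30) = (a - 8)/(a - 5)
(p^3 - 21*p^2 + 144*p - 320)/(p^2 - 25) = (p^2 - 16*p + 64)/(p + 5)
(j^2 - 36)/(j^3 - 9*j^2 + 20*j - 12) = (j + 6)/(j^2 - 3*j + 2)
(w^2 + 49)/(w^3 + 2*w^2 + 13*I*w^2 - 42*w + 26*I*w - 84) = (w - 7*I)/(w^2 + w*(2 + 6*I) + 12*I)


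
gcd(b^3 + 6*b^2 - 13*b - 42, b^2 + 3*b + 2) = b + 2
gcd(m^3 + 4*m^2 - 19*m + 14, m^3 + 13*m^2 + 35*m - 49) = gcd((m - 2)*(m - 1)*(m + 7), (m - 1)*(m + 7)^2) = m^2 + 6*m - 7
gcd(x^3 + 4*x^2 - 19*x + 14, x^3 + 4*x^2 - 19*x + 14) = x^3 + 4*x^2 - 19*x + 14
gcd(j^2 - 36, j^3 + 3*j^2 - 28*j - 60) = j + 6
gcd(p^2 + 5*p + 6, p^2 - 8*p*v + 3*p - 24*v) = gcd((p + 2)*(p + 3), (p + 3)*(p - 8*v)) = p + 3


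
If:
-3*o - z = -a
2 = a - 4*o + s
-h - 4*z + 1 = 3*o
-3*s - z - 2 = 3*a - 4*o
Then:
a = 5*z/8 - 3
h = 4 - 29*z/8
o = -z/8 - 1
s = 1 - 9*z/8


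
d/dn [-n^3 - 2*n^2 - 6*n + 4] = -3*n^2 - 4*n - 6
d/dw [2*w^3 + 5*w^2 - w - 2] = 6*w^2 + 10*w - 1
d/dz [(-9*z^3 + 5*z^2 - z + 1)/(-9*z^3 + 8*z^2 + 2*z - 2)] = 9*z*(-3*z^3 - 6*z^2 + 11*z - 4)/(81*z^6 - 144*z^5 + 28*z^4 + 68*z^3 - 28*z^2 - 8*z + 4)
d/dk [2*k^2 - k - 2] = 4*k - 1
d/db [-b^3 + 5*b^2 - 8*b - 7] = -3*b^2 + 10*b - 8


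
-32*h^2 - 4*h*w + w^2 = (-8*h + w)*(4*h + w)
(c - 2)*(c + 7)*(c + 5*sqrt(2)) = c^3 + 5*c^2 + 5*sqrt(2)*c^2 - 14*c + 25*sqrt(2)*c - 70*sqrt(2)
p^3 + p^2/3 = p^2*(p + 1/3)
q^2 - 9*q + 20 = (q - 5)*(q - 4)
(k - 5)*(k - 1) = k^2 - 6*k + 5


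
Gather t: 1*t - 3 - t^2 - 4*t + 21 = -t^2 - 3*t + 18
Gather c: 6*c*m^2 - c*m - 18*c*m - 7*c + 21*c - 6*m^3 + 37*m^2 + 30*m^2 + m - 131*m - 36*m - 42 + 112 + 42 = c*(6*m^2 - 19*m + 14) - 6*m^3 + 67*m^2 - 166*m + 112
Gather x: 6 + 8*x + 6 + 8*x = 16*x + 12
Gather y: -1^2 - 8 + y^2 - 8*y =y^2 - 8*y - 9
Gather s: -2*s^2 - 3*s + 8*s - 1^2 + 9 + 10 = -2*s^2 + 5*s + 18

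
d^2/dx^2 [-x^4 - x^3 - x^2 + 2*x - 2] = -12*x^2 - 6*x - 2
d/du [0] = 0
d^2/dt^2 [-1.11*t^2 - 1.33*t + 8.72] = -2.22000000000000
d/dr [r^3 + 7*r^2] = r*(3*r + 14)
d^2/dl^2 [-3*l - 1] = 0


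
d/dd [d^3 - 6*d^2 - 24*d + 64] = 3*d^2 - 12*d - 24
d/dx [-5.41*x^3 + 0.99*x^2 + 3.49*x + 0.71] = -16.23*x^2 + 1.98*x + 3.49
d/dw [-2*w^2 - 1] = -4*w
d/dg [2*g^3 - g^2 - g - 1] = 6*g^2 - 2*g - 1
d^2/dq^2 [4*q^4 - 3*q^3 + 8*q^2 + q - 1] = 48*q^2 - 18*q + 16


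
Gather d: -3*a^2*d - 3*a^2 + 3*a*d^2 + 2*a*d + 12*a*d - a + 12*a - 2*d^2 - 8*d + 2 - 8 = -3*a^2 + 11*a + d^2*(3*a - 2) + d*(-3*a^2 + 14*a - 8) - 6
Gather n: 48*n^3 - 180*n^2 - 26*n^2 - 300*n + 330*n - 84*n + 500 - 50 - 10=48*n^3 - 206*n^2 - 54*n + 440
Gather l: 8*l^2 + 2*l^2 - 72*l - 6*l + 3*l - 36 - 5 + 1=10*l^2 - 75*l - 40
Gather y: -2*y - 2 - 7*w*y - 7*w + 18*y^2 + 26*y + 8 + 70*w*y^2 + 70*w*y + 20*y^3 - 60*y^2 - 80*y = -7*w + 20*y^3 + y^2*(70*w - 42) + y*(63*w - 56) + 6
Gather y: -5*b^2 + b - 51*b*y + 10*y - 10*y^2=-5*b^2 + b - 10*y^2 + y*(10 - 51*b)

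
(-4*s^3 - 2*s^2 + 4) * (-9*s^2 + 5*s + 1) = 36*s^5 - 2*s^4 - 14*s^3 - 38*s^2 + 20*s + 4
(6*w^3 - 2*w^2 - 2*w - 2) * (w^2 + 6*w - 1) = 6*w^5 + 34*w^4 - 20*w^3 - 12*w^2 - 10*w + 2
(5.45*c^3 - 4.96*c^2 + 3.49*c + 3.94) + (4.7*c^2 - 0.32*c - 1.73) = 5.45*c^3 - 0.26*c^2 + 3.17*c + 2.21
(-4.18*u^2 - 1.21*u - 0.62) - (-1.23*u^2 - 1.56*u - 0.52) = -2.95*u^2 + 0.35*u - 0.1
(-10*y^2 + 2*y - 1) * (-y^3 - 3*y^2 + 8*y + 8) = 10*y^5 + 28*y^4 - 85*y^3 - 61*y^2 + 8*y - 8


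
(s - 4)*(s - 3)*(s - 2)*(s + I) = s^4 - 9*s^3 + I*s^3 + 26*s^2 - 9*I*s^2 - 24*s + 26*I*s - 24*I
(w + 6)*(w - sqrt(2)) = w^2 - sqrt(2)*w + 6*w - 6*sqrt(2)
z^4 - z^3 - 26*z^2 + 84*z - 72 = (z - 3)*(z - 2)^2*(z + 6)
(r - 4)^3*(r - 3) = r^4 - 15*r^3 + 84*r^2 - 208*r + 192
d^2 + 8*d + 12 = (d + 2)*(d + 6)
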